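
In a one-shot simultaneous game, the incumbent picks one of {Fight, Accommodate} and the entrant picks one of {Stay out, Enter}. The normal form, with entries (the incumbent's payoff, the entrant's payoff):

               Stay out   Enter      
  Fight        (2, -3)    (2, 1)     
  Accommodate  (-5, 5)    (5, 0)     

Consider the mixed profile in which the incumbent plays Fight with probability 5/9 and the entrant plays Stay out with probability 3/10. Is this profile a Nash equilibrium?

Check the entrant's indifference given the incumbent's mix p = 5/9:
  payoff from Stay out = 5/9; payoff from Enter = 5/9 — equal.
Check the incumbent's indifference given the entrant's mix q = 3/10:
  payoff from Fight = 2; payoff from Accommodate = 2 — equal.
Both players are indifferent, so neither can profitably deviate.

Yes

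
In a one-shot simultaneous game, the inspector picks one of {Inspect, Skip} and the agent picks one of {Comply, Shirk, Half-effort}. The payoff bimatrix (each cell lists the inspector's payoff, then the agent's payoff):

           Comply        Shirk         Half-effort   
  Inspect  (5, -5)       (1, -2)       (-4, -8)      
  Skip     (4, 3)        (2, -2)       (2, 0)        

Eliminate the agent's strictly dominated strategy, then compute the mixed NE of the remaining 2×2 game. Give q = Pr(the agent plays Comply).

q = 1/2

The agent's strategy Half-effort is strictly dominated by Comply: -5 > -8 and 3 > 0. Eliminate Half-effort.
For the inspector to be willing to mix, the inspector must be indifferent between Inspect and Skip, which pins down the agent's mix.
  the inspector's payoff from Inspect: q·5 + (1−q)·1 = 4q + 1
  the inspector's payoff from Skip: q·4 + (1−q)·2 = 2q + 2
  4q + 1 = 2q + 2  ⇒  2q = 1  ⇒  q = 1/2.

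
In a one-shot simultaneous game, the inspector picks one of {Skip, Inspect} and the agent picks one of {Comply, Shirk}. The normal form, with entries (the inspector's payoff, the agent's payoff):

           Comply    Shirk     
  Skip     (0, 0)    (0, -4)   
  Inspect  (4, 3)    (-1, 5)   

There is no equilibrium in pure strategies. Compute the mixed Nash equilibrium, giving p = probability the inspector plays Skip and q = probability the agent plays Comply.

p = 1/3, q = 1/5

Set the agent's expected payoff from Comply equal to that from Shirk:
  the agent's payoff from Comply: p·0 + (1−p)·3 = -3p + 3
  the agent's payoff from Shirk: p·(-4) + (1−p)·5 = -9p + 5
  -3p + 3 = -9p + 5  ⇒  6p = 2  ⇒  p = 1/3.
For the inspector to be willing to mix, the inspector must be indifferent between Skip and Inspect, which pins down the agent's mix.
  the inspector's expected payoff from Skip: q·0 + (1−q)·0 = 0
  the inspector's expected payoff from Inspect: q·4 + (1−q)·(-1) = 5q - 1
  0 = 5q - 1  ⇒  -5q = -1  ⇒  q = 1/5.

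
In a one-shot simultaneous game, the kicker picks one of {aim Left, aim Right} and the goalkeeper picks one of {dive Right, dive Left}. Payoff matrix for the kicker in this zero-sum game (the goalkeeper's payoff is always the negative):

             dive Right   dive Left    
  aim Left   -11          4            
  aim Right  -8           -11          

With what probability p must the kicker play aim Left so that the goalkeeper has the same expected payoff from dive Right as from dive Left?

For the goalkeeper to be willing to mix, the goalkeeper must be indifferent between dive Right and dive Left, which pins down the kicker's mix.
  the goalkeeper's expected payoff from dive Right: p·11 + (1−p)·8 = 3p + 8
  the goalkeeper's expected payoff from dive Left: p·(-4) + (1−p)·11 = -15p + 11
  3p + 8 = -15p + 11  ⇒  18p = 3  ⇒  p = 1/6.

p = 1/6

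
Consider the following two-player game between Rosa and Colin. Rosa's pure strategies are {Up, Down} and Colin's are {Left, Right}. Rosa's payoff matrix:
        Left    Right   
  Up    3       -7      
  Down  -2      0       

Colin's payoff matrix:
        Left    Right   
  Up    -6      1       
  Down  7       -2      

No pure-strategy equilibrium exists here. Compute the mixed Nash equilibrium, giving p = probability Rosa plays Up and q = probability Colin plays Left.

For Colin to be willing to mix, Colin must be indifferent between Left and Right, which pins down Rosa's mix.
  Colin's expected payoff from Left: p·(-6) + (1−p)·7 = -13p + 7
  Colin's expected payoff from Right: p·1 + (1−p)·(-2) = 3p - 2
  -13p + 7 = 3p - 2  ⇒  -16p = -9  ⇒  p = 9/16.
In a mixed equilibrium Rosa is indifferent between Up and Down; this condition fixes q.
  Rosa's expected payoff from Up: q·3 + (1−q)·(-7) = 10q - 7
  Rosa's expected payoff from Down: q·(-2) + (1−q)·0 = -2q
  10q - 7 = -2q  ⇒  12q = 7  ⇒  q = 7/12.

p = 9/16, q = 7/12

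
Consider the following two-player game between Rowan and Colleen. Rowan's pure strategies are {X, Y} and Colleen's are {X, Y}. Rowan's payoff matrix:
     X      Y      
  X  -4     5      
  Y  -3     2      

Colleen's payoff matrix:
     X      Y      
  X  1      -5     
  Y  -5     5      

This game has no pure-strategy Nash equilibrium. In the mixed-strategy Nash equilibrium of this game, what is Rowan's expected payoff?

-7/4

Rowan's indifference between X and Y determines Colleen's mixing probability q:
  Rowan's expected payoff from X: q·(-4) + (1−q)·5 = -9q + 5
  Rowan's expected payoff from Y: q·(-3) + (1−q)·2 = -5q + 2
  -9q + 5 = -5q + 2  ⇒  -4q = -3  ⇒  q = 3/4.
At equilibrium Rowan is indifferent across rows, so Rowan's payoff equals the payoff from X: (3/4)·(-4) + (1/4)·5 = -7/4.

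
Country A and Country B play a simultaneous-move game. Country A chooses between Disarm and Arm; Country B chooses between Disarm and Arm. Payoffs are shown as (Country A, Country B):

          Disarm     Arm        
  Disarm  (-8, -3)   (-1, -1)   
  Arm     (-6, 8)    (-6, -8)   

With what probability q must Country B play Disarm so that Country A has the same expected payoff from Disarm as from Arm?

q = 5/7

Set Country A's expected payoff from Disarm equal to that from Arm:
  Country A's expected payoff from Disarm: q·(-8) + (1−q)·(-1) = -7q - 1
  Country A's expected payoff from Arm: q·(-6) + (1−q)·(-6) = -6
  -7q - 1 = -6  ⇒  -7q = -5  ⇒  q = 5/7.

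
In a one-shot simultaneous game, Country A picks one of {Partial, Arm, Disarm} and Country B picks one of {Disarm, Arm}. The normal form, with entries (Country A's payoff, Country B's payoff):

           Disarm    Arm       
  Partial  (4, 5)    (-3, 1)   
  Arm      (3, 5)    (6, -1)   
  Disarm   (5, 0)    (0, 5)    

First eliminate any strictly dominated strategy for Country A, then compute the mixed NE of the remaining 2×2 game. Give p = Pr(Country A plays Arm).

Country A's strategy Partial is strictly dominated by Disarm: 5 > 4 and 0 > -3. Eliminate Partial.
Country B's indifference between Disarm and Arm determines Country A's mixing probability p:
  Country B's payoff to Disarm: p·5 + (1−p)·0 = 5p
  Country B's payoff to Arm: p·(-1) + (1−p)·5 = -6p + 5
  5p = -6p + 5  ⇒  11p = 5  ⇒  p = 5/11.

p = 5/11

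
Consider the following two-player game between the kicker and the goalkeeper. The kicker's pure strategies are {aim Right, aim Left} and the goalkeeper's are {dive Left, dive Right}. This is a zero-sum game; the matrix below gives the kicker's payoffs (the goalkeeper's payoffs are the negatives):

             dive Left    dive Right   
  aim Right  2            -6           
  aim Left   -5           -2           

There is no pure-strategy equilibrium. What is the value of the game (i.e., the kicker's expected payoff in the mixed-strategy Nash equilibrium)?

For the kicker to be willing to mix, the kicker must be indifferent between aim Right and aim Left, which pins down the goalkeeper's mix.
  the kicker's expected payoff from aim Right: q·2 + (1−q)·(-6) = 8q - 6
  the kicker's expected payoff from aim Left: q·(-5) + (1−q)·(-2) = -3q - 2
  8q - 6 = -3q - 2  ⇒  11q = 4  ⇒  q = 4/11.
The value is the kicker's expected payoff against this mix (using aim Right): (4/11)·2 + (7/11)·(-6) = -34/11.

v = -34/11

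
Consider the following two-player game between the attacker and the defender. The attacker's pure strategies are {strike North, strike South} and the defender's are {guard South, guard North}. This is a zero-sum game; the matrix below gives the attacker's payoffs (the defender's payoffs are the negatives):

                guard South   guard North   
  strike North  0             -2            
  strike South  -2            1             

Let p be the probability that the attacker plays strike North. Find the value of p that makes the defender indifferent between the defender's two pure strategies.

p = 3/5

In a mixed equilibrium the defender is indifferent between guard South and guard North; this condition fixes p.
  the defender's payoff from guard South: p·0 + (1−p)·2 = -2p + 2
  the defender's payoff from guard North: p·2 + (1−p)·(-1) = 3p - 1
  -2p + 2 = 3p - 1  ⇒  -5p = -3  ⇒  p = 3/5.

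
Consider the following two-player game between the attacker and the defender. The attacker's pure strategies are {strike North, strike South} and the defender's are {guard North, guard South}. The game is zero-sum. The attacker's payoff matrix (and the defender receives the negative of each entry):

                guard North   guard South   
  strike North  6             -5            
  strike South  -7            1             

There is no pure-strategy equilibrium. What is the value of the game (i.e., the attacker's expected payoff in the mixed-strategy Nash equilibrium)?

v = -29/19

For the attacker to be willing to mix, the attacker must be indifferent between strike North and strike South, which pins down the defender's mix.
  the attacker's payoff from strike North: q·6 + (1−q)·(-5) = 11q - 5
  the attacker's payoff from strike South: q·(-7) + (1−q)·1 = -8q + 1
  11q - 5 = -8q + 1  ⇒  19q = 6  ⇒  q = 6/19.
The value is the attacker's expected payoff against this mix (using strike North): (6/19)·6 + (13/19)·(-5) = -29/19.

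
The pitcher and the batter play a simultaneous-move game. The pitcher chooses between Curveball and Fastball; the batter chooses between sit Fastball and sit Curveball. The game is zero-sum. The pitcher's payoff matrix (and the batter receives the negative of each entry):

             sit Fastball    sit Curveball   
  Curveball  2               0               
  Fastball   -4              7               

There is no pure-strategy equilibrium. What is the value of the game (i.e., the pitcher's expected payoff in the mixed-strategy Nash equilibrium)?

v = 14/13

For the pitcher to be willing to mix, the pitcher must be indifferent between Curveball and Fastball, which pins down the batter's mix.
  the pitcher's payoff from Curveball: q·2 + (1−q)·0 = 2q
  the pitcher's payoff from Fastball: q·(-4) + (1−q)·7 = -11q + 7
  2q = -11q + 7  ⇒  13q = 7  ⇒  q = 7/13.
The value is the pitcher's expected payoff against this mix (using Curveball): (7/13)·2 + (6/13)·0 = 14/13.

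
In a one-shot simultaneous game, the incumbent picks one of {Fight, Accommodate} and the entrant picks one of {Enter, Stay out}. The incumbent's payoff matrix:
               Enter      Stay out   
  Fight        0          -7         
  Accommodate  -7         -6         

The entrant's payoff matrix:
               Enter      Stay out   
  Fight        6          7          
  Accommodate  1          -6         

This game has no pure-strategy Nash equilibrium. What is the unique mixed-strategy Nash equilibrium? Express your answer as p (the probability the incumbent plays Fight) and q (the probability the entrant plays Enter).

p = 7/8, q = 1/8

The incumbent's mix must leave the entrant indifferent between Enter and Stay out.
  the entrant's expected payoff from Enter: p·6 + (1−p)·1 = 5p + 1
  the entrant's expected payoff from Stay out: p·7 + (1−p)·(-6) = 13p - 6
  5p + 1 = 13p - 6  ⇒  -8p = -7  ⇒  p = 7/8.
The entrant's mix must leave the incumbent indifferent between Fight and Accommodate.
  the incumbent's payoff to Fight: q·0 + (1−q)·(-7) = 7q - 7
  the incumbent's payoff to Accommodate: q·(-7) + (1−q)·(-6) = -q - 6
  7q - 7 = -q - 6  ⇒  8q = 1  ⇒  q = 1/8.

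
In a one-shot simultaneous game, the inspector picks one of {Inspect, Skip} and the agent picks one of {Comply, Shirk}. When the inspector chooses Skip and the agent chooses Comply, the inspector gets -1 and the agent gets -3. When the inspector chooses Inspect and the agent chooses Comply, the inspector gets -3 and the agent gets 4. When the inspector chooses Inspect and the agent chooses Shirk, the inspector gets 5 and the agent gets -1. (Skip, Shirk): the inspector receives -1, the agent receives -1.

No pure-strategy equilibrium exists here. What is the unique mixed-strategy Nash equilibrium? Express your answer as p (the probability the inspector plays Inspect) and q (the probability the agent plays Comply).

In a mixed equilibrium the agent is indifferent between Comply and Shirk; this condition fixes p.
  the agent's payoff from Comply: p·4 + (1−p)·(-3) = 7p - 3
  the agent's payoff from Shirk: p·(-1) + (1−p)·(-1) = -1
  7p - 3 = -1  ⇒  7p = 2  ⇒  p = 2/7.
For the inspector to be willing to mix, the inspector must be indifferent between Inspect and Skip, which pins down the agent's mix.
  the inspector's payoff from Inspect: q·(-3) + (1−q)·5 = -8q + 5
  the inspector's payoff from Skip: q·(-1) + (1−q)·(-1) = -1
  -8q + 5 = -1  ⇒  -8q = -6  ⇒  q = 3/4.

p = 2/7, q = 3/4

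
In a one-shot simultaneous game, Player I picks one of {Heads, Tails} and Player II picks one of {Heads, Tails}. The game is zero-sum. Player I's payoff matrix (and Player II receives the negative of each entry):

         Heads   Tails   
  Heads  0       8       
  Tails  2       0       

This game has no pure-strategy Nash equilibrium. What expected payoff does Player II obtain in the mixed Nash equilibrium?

In a mixed equilibrium Player II is indifferent between Heads and Tails; this condition fixes p.
  Player II's payoff to Heads: p·0 + (1−p)·(-2) = 2p - 2
  Player II's payoff to Tails: p·(-8) + (1−p)·0 = -8p
  2p - 2 = -8p  ⇒  10p = 2  ⇒  p = 1/5.
At equilibrium Player II is indifferent across columns, so Player II's payoff equals the payoff from Heads: (1/5)·0 + (4/5)·(-2) = -8/5.

-8/5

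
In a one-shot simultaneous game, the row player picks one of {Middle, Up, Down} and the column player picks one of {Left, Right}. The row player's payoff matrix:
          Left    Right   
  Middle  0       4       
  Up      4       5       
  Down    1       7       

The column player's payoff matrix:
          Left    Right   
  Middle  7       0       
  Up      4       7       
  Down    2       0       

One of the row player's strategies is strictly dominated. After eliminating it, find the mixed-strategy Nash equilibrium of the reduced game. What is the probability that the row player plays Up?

p = 2/5

The row player's strategy Middle is strictly dominated by Down: 1 > 0 and 7 > 4. Eliminate Middle.
The row player's mix must leave the column player indifferent between Left and Right.
  the column player's payoff from Left: p·4 + (1−p)·2 = 2p + 2
  the column player's payoff from Right: p·7 + (1−p)·0 = 7p
  2p + 2 = 7p  ⇒  -5p = -2  ⇒  p = 2/5.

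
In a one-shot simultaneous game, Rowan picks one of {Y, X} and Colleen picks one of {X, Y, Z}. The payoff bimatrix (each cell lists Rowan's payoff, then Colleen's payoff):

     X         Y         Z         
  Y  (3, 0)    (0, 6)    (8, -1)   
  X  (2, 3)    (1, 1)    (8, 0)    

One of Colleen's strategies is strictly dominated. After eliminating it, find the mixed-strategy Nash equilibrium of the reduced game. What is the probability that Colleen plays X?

q = 1/2

Colleen's strategy Z is strictly dominated by X: 0 > -1 and 3 > 0. Eliminate Z.
Rowan's indifference between Y and X determines Colleen's mixing probability q:
  Rowan's payoff to Y: q·3 + (1−q)·0 = 3q
  Rowan's payoff to X: q·2 + (1−q)·1 = q + 1
  3q = q + 1  ⇒  2q = 1  ⇒  q = 1/2.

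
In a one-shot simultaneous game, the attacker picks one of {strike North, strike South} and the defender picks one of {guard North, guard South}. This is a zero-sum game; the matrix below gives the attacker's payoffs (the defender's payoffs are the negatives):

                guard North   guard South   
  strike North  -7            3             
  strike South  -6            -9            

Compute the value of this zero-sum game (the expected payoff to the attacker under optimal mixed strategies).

In a mixed equilibrium the attacker is indifferent between strike North and strike South; this condition fixes q.
  the attacker's expected payoff from strike North: q·(-7) + (1−q)·3 = -10q + 3
  the attacker's expected payoff from strike South: q·(-6) + (1−q)·(-9) = 3q - 9
  -10q + 3 = 3q - 9  ⇒  -13q = -12  ⇒  q = 12/13.
The value is the attacker's expected payoff against this mix (using strike North): (12/13)·(-7) + (1/13)·3 = -81/13.

v = -81/13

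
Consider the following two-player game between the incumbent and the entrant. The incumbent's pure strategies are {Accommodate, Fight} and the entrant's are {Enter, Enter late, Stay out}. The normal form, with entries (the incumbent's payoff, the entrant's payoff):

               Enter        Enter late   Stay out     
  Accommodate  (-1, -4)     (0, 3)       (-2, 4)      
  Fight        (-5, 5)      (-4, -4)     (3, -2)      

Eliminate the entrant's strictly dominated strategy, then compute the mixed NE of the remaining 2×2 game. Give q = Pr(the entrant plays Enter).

The entrant's strategy Enter late is strictly dominated by Stay out: 4 > 3 and -2 > -4. Eliminate Enter late.
For the incumbent to be willing to mix, the incumbent must be indifferent between Accommodate and Fight, which pins down the entrant's mix.
  the incumbent's expected payoff from Accommodate: q·(-1) + (1−q)·(-2) = q - 2
  the incumbent's expected payoff from Fight: q·(-5) + (1−q)·3 = -8q + 3
  q - 2 = -8q + 3  ⇒  9q = 5  ⇒  q = 5/9.

q = 5/9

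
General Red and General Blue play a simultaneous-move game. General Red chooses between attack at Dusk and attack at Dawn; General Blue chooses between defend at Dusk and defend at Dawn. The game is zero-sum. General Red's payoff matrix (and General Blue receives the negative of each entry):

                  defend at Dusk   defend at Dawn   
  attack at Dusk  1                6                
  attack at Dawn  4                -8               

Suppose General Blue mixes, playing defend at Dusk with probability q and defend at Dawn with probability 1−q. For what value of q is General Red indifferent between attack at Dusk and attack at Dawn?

For General Red to be willing to mix, General Red must be indifferent between attack at Dusk and attack at Dawn, which pins down General Blue's mix.
  General Red's payoff to attack at Dusk: q·1 + (1−q)·6 = -5q + 6
  General Red's payoff to attack at Dawn: q·4 + (1−q)·(-8) = 12q - 8
  -5q + 6 = 12q - 8  ⇒  -17q = -14  ⇒  q = 14/17.

q = 14/17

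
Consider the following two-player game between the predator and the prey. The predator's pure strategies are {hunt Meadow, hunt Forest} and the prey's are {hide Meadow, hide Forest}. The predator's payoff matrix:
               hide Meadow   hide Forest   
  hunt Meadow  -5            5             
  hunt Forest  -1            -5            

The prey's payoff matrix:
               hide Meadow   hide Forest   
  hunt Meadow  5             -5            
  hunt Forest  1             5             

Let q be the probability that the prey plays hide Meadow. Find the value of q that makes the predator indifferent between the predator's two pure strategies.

The predator's indifference between hunt Meadow and hunt Forest determines the prey's mixing probability q:
  the predator's payoff from hunt Meadow: q·(-5) + (1−q)·5 = -10q + 5
  the predator's payoff from hunt Forest: q·(-1) + (1−q)·(-5) = 4q - 5
  -10q + 5 = 4q - 5  ⇒  -14q = -10  ⇒  q = 5/7.

q = 5/7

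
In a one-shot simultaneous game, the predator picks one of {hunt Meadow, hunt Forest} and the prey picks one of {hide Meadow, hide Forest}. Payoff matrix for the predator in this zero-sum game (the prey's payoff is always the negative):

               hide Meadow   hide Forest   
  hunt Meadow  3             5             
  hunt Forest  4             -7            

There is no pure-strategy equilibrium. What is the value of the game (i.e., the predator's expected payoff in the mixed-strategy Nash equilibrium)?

Set the predator's expected payoff from hunt Meadow equal to that from hunt Forest:
  the predator's expected payoff from hunt Meadow: q·3 + (1−q)·5 = -2q + 5
  the predator's expected payoff from hunt Forest: q·4 + (1−q)·(-7) = 11q - 7
  -2q + 5 = 11q - 7  ⇒  -13q = -12  ⇒  q = 12/13.
The value is the predator's expected payoff against this mix (using hunt Meadow): (12/13)·3 + (1/13)·5 = 41/13.

v = 41/13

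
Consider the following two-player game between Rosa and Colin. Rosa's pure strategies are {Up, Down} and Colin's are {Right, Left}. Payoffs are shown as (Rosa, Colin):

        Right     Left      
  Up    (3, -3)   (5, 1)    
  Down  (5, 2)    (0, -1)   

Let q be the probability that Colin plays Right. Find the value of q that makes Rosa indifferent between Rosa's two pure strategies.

For Rosa to be willing to mix, Rosa must be indifferent between Up and Down, which pins down Colin's mix.
  Rosa's payoff from Up: q·3 + (1−q)·5 = -2q + 5
  Rosa's payoff from Down: q·5 + (1−q)·0 = 5q
  -2q + 5 = 5q  ⇒  -7q = -5  ⇒  q = 5/7.

q = 5/7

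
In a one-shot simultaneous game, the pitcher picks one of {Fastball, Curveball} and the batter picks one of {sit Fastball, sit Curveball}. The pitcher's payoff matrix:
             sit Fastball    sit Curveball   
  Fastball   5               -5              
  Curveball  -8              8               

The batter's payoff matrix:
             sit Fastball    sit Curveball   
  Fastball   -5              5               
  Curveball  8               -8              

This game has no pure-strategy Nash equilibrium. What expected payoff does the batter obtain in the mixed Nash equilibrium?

The batter's indifference between sit Fastball and sit Curveball determines the pitcher's mixing probability p:
  the batter's payoff to sit Fastball: p·(-5) + (1−p)·8 = -13p + 8
  the batter's payoff to sit Curveball: p·5 + (1−p)·(-8) = 13p - 8
  -13p + 8 = 13p - 8  ⇒  -26p = -16  ⇒  p = 8/13.
At equilibrium the batter is indifferent across columns, so the batter's payoff equals the payoff from sit Fastball: (8/13)·(-5) + (5/13)·8 = 0.

0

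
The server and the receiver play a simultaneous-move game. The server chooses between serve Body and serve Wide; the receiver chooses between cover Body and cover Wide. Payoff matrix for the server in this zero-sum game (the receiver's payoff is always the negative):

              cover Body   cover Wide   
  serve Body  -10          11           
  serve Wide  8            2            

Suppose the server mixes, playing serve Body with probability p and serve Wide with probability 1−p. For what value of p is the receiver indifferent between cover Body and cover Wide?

p = 2/9

The server's mix must leave the receiver indifferent between cover Body and cover Wide.
  the receiver's payoff to cover Body: p·10 + (1−p)·(-8) = 18p - 8
  the receiver's payoff to cover Wide: p·(-11) + (1−p)·(-2) = -9p - 2
  18p - 8 = -9p - 2  ⇒  27p = 6  ⇒  p = 2/9.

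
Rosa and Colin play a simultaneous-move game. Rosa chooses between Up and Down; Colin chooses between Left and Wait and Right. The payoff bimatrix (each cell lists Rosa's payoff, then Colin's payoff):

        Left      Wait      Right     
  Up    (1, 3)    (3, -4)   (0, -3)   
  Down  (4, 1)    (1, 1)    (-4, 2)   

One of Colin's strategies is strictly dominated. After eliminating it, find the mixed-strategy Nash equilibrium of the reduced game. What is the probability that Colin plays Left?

q = 4/7

Colin's strategy Wait is strictly dominated by Right: -3 > -4 and 2 > 1. Eliminate Wait.
Set Rosa's expected payoff from Up equal to that from Down:
  Rosa's payoff to Up: q·1 + (1−q)·0 = q
  Rosa's payoff to Down: q·4 + (1−q)·(-4) = 8q - 4
  q = 8q - 4  ⇒  -7q = -4  ⇒  q = 4/7.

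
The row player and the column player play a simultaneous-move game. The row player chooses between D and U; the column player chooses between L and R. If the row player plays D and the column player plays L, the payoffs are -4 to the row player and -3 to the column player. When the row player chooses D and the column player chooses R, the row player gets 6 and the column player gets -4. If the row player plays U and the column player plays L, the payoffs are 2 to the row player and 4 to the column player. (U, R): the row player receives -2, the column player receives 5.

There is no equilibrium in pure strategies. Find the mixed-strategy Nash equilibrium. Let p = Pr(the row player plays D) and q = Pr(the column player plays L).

p = 1/2, q = 4/7

Set the column player's expected payoff from L equal to that from R:
  the column player's payoff to L: p·(-3) + (1−p)·4 = -7p + 4
  the column player's payoff to R: p·(-4) + (1−p)·5 = -9p + 5
  -7p + 4 = -9p + 5  ⇒  2p = 1  ⇒  p = 1/2.
Set the row player's expected payoff from D equal to that from U:
  the row player's expected payoff from D: q·(-4) + (1−q)·6 = -10q + 6
  the row player's expected payoff from U: q·2 + (1−q)·(-2) = 4q - 2
  -10q + 6 = 4q - 2  ⇒  -14q = -8  ⇒  q = 4/7.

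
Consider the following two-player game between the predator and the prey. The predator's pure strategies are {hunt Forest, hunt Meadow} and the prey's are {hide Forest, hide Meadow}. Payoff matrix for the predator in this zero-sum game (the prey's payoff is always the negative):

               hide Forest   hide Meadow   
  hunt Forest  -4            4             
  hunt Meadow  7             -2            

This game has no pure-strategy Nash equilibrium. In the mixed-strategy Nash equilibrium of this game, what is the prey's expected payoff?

The prey's indifference between hide Forest and hide Meadow determines the predator's mixing probability p:
  the prey's expected payoff from hide Forest: p·4 + (1−p)·(-7) = 11p - 7
  the prey's expected payoff from hide Meadow: p·(-4) + (1−p)·2 = -6p + 2
  11p - 7 = -6p + 2  ⇒  17p = 9  ⇒  p = 9/17.
At equilibrium the prey is indifferent across columns, so the prey's payoff equals the payoff from hide Forest: (9/17)·4 + (8/17)·(-7) = -20/17.

-20/17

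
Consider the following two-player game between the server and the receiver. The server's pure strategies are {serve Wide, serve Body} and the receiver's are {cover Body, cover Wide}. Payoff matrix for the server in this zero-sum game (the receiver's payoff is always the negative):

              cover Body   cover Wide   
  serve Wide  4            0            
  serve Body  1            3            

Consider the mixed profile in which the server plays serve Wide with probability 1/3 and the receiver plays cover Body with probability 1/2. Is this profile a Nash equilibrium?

Yes

Check the receiver's indifference given the server's mix p = 1/3:
  payoff from cover Body = -2; payoff from cover Wide = -2 — equal.
Check the server's indifference given the receiver's mix q = 1/2:
  payoff from serve Wide = 2; payoff from serve Body = 2 — equal.
Both players are indifferent, so neither can profitably deviate.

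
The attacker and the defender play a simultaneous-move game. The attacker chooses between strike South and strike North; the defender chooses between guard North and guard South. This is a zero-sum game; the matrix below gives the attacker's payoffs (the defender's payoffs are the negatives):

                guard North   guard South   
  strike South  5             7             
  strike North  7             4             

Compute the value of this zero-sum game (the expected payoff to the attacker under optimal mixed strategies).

v = 29/5

The attacker's indifference between strike South and strike North determines the defender's mixing probability q:
  the attacker's payoff to strike South: q·5 + (1−q)·7 = -2q + 7
  the attacker's payoff to strike North: q·7 + (1−q)·4 = 3q + 4
  -2q + 7 = 3q + 4  ⇒  -5q = -3  ⇒  q = 3/5.
The value is the attacker's expected payoff against this mix (using strike South): (3/5)·5 + (2/5)·7 = 29/5.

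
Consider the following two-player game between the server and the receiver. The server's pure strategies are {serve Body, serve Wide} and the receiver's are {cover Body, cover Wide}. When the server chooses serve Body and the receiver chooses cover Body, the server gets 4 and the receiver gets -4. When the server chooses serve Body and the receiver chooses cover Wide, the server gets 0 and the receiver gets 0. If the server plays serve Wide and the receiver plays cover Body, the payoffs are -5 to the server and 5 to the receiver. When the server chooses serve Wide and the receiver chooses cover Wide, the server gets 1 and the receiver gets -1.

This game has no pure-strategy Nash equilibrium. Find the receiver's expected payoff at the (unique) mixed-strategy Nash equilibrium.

-2/5

In a mixed equilibrium the receiver is indifferent between cover Body and cover Wide; this condition fixes p.
  the receiver's payoff from cover Body: p·(-4) + (1−p)·5 = -9p + 5
  the receiver's payoff from cover Wide: p·0 + (1−p)·(-1) = p - 1
  -9p + 5 = p - 1  ⇒  -10p = -6  ⇒  p = 3/5.
At equilibrium the receiver is indifferent across columns, so the receiver's payoff equals the payoff from cover Body: (3/5)·(-4) + (2/5)·5 = -2/5.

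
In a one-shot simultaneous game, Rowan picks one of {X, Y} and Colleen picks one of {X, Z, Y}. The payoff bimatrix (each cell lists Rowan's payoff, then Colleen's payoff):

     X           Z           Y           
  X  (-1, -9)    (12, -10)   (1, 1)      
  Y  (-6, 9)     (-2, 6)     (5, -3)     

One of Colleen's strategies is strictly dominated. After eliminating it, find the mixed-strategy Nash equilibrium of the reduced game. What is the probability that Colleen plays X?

Colleen's strategy Z is strictly dominated by X: -9 > -10 and 9 > 6. Eliminate Z.
Rowan's indifference between X and Y determines Colleen's mixing probability q:
  Rowan's expected payoff from X: q·(-1) + (1−q)·1 = -2q + 1
  Rowan's expected payoff from Y: q·(-6) + (1−q)·5 = -11q + 5
  -2q + 1 = -11q + 5  ⇒  9q = 4  ⇒  q = 4/9.

q = 4/9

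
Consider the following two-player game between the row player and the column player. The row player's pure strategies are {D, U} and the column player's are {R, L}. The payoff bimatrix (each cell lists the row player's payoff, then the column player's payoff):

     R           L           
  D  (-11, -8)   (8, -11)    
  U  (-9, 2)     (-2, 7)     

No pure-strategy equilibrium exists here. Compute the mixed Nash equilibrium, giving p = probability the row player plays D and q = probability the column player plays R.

p = 5/8, q = 5/6

In a mixed equilibrium the column player is indifferent between R and L; this condition fixes p.
  the column player's payoff from R: p·(-8) + (1−p)·2 = -10p + 2
  the column player's payoff from L: p·(-11) + (1−p)·7 = -18p + 7
  -10p + 2 = -18p + 7  ⇒  8p = 5  ⇒  p = 5/8.
The row player's indifference between D and U determines the column player's mixing probability q:
  the row player's payoff from D: q·(-11) + (1−q)·8 = -19q + 8
  the row player's payoff from U: q·(-9) + (1−q)·(-2) = -7q - 2
  -19q + 8 = -7q - 2  ⇒  -12q = -10  ⇒  q = 5/6.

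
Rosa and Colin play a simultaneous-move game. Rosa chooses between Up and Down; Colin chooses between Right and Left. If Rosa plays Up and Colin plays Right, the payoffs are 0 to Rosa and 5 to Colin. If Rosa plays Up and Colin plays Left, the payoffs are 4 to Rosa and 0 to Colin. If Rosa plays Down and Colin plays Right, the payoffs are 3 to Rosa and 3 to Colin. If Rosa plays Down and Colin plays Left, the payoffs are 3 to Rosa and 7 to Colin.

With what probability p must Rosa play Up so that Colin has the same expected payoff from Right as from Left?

Colin's indifference between Right and Left determines Rosa's mixing probability p:
  Colin's payoff from Right: p·5 + (1−p)·3 = 2p + 3
  Colin's payoff from Left: p·0 + (1−p)·7 = -7p + 7
  2p + 3 = -7p + 7  ⇒  9p = 4  ⇒  p = 4/9.

p = 4/9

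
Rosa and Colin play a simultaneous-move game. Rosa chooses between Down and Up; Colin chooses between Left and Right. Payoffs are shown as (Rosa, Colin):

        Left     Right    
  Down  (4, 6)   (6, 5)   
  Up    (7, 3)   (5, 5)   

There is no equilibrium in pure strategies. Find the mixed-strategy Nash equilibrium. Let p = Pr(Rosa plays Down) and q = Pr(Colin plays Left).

For Colin to be willing to mix, Colin must be indifferent between Left and Right, which pins down Rosa's mix.
  Colin's payoff to Left: p·6 + (1−p)·3 = 3p + 3
  Colin's payoff to Right: p·5 + (1−p)·5 = 5
  3p + 3 = 5  ⇒  3p = 2  ⇒  p = 2/3.
Set Rosa's expected payoff from Down equal to that from Up:
  Rosa's expected payoff from Down: q·4 + (1−q)·6 = -2q + 6
  Rosa's expected payoff from Up: q·7 + (1−q)·5 = 2q + 5
  -2q + 6 = 2q + 5  ⇒  -4q = -1  ⇒  q = 1/4.

p = 2/3, q = 1/4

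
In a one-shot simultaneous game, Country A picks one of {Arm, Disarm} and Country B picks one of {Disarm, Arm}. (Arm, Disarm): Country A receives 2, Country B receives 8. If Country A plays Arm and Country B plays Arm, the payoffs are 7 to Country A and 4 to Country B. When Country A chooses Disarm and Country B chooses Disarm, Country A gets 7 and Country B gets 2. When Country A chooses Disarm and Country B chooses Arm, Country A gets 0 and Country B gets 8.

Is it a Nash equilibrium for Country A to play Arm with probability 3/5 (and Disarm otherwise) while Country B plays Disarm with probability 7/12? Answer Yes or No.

Check Country B's indifference given Country A's mix p = 3/5:
  payoff from Disarm = 28/5; payoff from Arm = 28/5 — equal.
Check Country A's indifference given Country B's mix q = 7/12:
  payoff from Arm = 49/12; payoff from Disarm = 49/12 — equal.
Both players are indifferent, so neither can profitably deviate.

Yes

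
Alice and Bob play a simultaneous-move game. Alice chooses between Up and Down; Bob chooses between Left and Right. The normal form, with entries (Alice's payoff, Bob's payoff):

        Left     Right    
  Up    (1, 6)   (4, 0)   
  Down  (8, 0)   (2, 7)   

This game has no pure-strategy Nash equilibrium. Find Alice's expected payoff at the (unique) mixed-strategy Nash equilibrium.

10/3

Alice's indifference between Up and Down determines Bob's mixing probability q:
  Alice's expected payoff from Up: q·1 + (1−q)·4 = -3q + 4
  Alice's expected payoff from Down: q·8 + (1−q)·2 = 6q + 2
  -3q + 4 = 6q + 2  ⇒  -9q = -2  ⇒  q = 2/9.
At equilibrium Alice is indifferent across rows, so Alice's payoff equals the payoff from Up: (2/9)·1 + (7/9)·4 = 10/3.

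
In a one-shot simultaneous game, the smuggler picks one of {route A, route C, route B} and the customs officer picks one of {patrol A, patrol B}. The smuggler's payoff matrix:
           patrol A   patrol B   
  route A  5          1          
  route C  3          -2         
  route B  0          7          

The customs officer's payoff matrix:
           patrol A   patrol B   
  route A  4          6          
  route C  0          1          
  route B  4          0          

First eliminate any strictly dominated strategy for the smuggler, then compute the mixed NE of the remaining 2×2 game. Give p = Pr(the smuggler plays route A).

p = 2/3

The smuggler's strategy route C is strictly dominated by route A: 5 > 3 and 1 > -2. Eliminate route C.
The smuggler's mix must leave the customs officer indifferent between patrol A and patrol B.
  the customs officer's payoff to patrol A: p·4 + (1−p)·4 = 4
  the customs officer's payoff to patrol B: p·6 + (1−p)·0 = 6p
  4 = 6p  ⇒  -6p = -4  ⇒  p = 2/3.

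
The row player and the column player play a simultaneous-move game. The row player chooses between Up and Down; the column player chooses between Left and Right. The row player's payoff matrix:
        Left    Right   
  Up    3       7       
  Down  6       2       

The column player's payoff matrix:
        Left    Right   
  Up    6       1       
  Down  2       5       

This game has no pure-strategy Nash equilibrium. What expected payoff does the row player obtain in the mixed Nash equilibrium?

9/2

In a mixed equilibrium the row player is indifferent between Up and Down; this condition fixes q.
  the row player's expected payoff from Up: q·3 + (1−q)·7 = -4q + 7
  the row player's expected payoff from Down: q·6 + (1−q)·2 = 4q + 2
  -4q + 7 = 4q + 2  ⇒  -8q = -5  ⇒  q = 5/8.
At equilibrium the row player is indifferent across rows, so the row player's payoff equals the payoff from Up: (5/8)·3 + (3/8)·7 = 9/2.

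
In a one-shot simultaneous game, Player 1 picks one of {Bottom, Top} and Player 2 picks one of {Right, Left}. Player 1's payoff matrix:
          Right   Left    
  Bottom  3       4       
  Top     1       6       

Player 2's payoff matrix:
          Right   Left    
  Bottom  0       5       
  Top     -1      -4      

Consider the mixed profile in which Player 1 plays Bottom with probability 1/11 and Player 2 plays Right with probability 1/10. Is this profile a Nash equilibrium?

No

Given Player 1's mix p = 1/11, Player 2's payoff from Right is -10/11 but from Left is -35/11. Player 2 strictly prefers Right, so Player 2 would not mix.
So the proposed profile is not a Nash equilibrium.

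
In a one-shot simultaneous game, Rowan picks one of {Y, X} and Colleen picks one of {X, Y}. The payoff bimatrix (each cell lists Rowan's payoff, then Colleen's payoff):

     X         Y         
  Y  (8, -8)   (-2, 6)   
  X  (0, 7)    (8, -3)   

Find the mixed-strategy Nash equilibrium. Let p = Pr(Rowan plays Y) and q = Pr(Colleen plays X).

In a mixed equilibrium Colleen is indifferent between X and Y; this condition fixes p.
  Colleen's expected payoff from X: p·(-8) + (1−p)·7 = -15p + 7
  Colleen's expected payoff from Y: p·6 + (1−p)·(-3) = 9p - 3
  -15p + 7 = 9p - 3  ⇒  -24p = -10  ⇒  p = 5/12.
Colleen's mix must leave Rowan indifferent between Y and X.
  Rowan's payoff from Y: q·8 + (1−q)·(-2) = 10q - 2
  Rowan's payoff from X: q·0 + (1−q)·8 = -8q + 8
  10q - 2 = -8q + 8  ⇒  18q = 10  ⇒  q = 5/9.

p = 5/12, q = 5/9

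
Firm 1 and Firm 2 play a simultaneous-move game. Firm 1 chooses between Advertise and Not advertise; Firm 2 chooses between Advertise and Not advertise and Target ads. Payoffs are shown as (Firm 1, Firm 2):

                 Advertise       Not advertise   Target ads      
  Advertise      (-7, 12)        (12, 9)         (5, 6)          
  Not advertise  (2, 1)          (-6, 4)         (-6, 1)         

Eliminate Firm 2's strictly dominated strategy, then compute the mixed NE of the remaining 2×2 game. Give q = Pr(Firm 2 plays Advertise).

q = 2/3

Firm 2's strategy Target ads is strictly dominated by Not advertise: 9 > 6 and 4 > 1. Eliminate Target ads.
Set Firm 1's expected payoff from Advertise equal to that from Not advertise:
  Firm 1's expected payoff from Advertise: q·(-7) + (1−q)·12 = -19q + 12
  Firm 1's expected payoff from Not advertise: q·2 + (1−q)·(-6) = 8q - 6
  -19q + 12 = 8q - 6  ⇒  -27q = -18  ⇒  q = 2/3.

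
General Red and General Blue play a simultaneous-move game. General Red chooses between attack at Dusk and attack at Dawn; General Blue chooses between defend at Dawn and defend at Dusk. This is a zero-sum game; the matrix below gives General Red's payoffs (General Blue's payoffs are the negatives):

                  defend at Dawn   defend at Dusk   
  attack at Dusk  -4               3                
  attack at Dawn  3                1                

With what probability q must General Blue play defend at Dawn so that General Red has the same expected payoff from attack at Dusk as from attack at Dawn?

q = 2/9

General Red's indifference between attack at Dusk and attack at Dawn determines General Blue's mixing probability q:
  General Red's payoff from attack at Dusk: q·(-4) + (1−q)·3 = -7q + 3
  General Red's payoff from attack at Dawn: q·3 + (1−q)·1 = 2q + 1
  -7q + 3 = 2q + 1  ⇒  -9q = -2  ⇒  q = 2/9.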